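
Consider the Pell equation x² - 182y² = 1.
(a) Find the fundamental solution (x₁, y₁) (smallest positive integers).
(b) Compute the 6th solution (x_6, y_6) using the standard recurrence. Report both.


Step 1: Find the fundamental solution (x₁, y₁) of x² - 182y² = 1.
  Expand √182 as a continued fraction. a₀ = ⌊√182⌋ = 13; iterate m_{k+1} = d_k·a_k − m_k, d_{k+1} = (182 − m_{k+1}²)/d_k, a_{k+1} = ⌊(a₀ + m_{k+1})/d_{k+1}⌋ (starting m₀ = 0, d₀ = 1), with convergents p_k = a_k·p_{k-1} + p_{k-2}, q_k = a_k·q_{k-1} + q_{k-2} (p₋₁ = 1, q₋₁ = 0):
  k = 0: a₀ = 13; p₀/q₀ = 13/1; p₀² − 182·q₀² = 169 − 182 = -13.
  k = 1: m = 13, d = 13, a = ⌊(13 + 13)/13⌋ = 2; p/q = (2·13 + 1)/(2·1 + 0) = 27/2; p² − 182·q² = 729 − 728 = 1.
  The first convergent with p² − 182·q² = 1 gives the fundamental solution (x₁, y₁) = (27, 2).
Step 2: Apply the recurrence (x_{n+1}, y_{n+1}) = (x₁x_n + 182y₁y_n, x₁y_n + y₁x_n) repeatedly.
  From (x_1, y_1) = (27, 2): x_2 = 27·27 + 182·2·2 = 1457; y_2 = 27·2 + 2·27 = 108.
  From (x_2, y_2) = (1457, 108): x_3 = 27·1457 + 182·2·108 = 78651; y_3 = 27·108 + 2·1457 = 5830.
  From (x_3, y_3) = (78651, 5830): x_4 = 27·78651 + 182·2·5830 = 4245697; y_4 = 27·5830 + 2·78651 = 314712.
  From (x_4, y_4) = (4245697, 314712): x_5 = 27·4245697 + 182·2·314712 = 229188987; y_5 = 27·314712 + 2·4245697 = 16988618.
  From (x_5, y_5) = (229188987, 16988618): x_6 = 27·229188987 + 182·2·16988618 = 12371959601; y_6 = 27·16988618 + 2·229188987 = 917070660.
Step 3: Verify x_6² - 182·y_6² = 153065384368776079201 - 153065384368776079200 = 1 (should be 1). ✓

(x_1, y_1) = (27, 2); (x_6, y_6) = (12371959601, 917070660).


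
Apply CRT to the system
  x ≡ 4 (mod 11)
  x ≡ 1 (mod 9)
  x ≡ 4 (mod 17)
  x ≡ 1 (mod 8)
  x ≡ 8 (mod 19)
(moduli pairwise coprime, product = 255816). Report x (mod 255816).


Product of moduli M = 11 · 9 · 17 · 8 · 19 = 255816.
Merge one congruence at a time:
  Start: x ≡ 4 (mod 11).
  Combine with x ≡ 1 (mod 9); new modulus lcm = 99.
    Write x = 4 + 11·t and substitute into x ≡ 1 (mod 9): 11·t ≡ 1 − 4 = -3 (mod 9).
    Reduce coefficients mod 9: 2·t ≡ 6 (mod 9).
    The inverse of 2 mod 9 is 5 (since 2·5 = 10 = 1·9 + 1), so t ≡ 5·6 = 30 ≡ 3 (mod 9).
    Then x = 4 + 11·3 = 37, valid modulo lcm(11, 9) = 99: x ≡ 37 (mod 99).
  Combine with x ≡ 4 (mod 17); new modulus lcm = 1683.
    Write x = 37 + 99·t and substitute into x ≡ 4 (mod 17): 99·t ≡ 4 − 37 = -33 (mod 17).
    Reduce coefficients mod 17: 14·t ≡ 1 (mod 17).
    The inverse of 14 mod 17 is 11 (since 14·11 = 154 = 9·17 + 1), so t ≡ 11·1 = 11 ≡ 11 (mod 17).
    Then x = 37 + 99·11 = 1126, valid modulo lcm(99, 17) = 1683: x ≡ 1126 (mod 1683).
  Combine with x ≡ 1 (mod 8); new modulus lcm = 13464.
    Write x = 1126 + 1683·t and substitute into x ≡ 1 (mod 8): 1683·t ≡ 1 − 1126 = -1125 (mod 8).
    Reduce coefficients mod 8: 3·t ≡ 3 (mod 8).
    The inverse of 3 mod 8 is 3 (since 3·3 = 9 = 1·8 + 1), so t ≡ 3·3 = 9 ≡ 1 (mod 8).
    Then x = 1126 + 1683·1 = 2809, valid modulo lcm(1683, 8) = 13464: x ≡ 2809 (mod 13464).
  Combine with x ≡ 8 (mod 19); new modulus lcm = 255816.
    Write x = 2809 + 13464·t and substitute into x ≡ 8 (mod 19): 13464·t ≡ 8 − 2809 = -2801 (mod 19).
    Reduce coefficients mod 19: 12·t ≡ 11 (mod 19).
    The inverse of 12 mod 19 is 8 (since 12·8 = 96 = 5·19 + 1), so t ≡ 8·11 = 88 ≡ 12 (mod 19).
    Then x = 2809 + 13464·12 = 164377, valid modulo lcm(13464, 19) = 255816: x ≡ 164377 (mod 255816).
Verify against each original: 164377 mod 11 = 4, 164377 mod 9 = 1, 164377 mod 17 = 4, 164377 mod 8 = 1, 164377 mod 19 = 8.

x ≡ 164377 (mod 255816).


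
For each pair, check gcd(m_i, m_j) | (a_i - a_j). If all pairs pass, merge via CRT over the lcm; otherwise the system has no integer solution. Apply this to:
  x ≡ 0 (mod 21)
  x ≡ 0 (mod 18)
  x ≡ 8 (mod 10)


Moduli 21, 18, 10 are not pairwise coprime, so CRT works modulo lcm(m_i) when all pairwise compatibility conditions hold.
Pairwise compatibility: gcd(m_i, m_j) must divide a_i - a_j for every pair.
Merge one congruence at a time:
  Start: x ≡ 0 (mod 21).
  Combine with x ≡ 0 (mod 18): gcd(21, 18) = 3; 0 - 0 = 0, which IS divisible by 3, so compatible.
    Write x = 0 + 21·t and substitute into x ≡ 0 (mod 18): 21·t ≡ 0 − 0 = 0 (mod 18).
    Divide the congruence (and modulus) by g = 3: 7·t ≡ 0 (mod 6).
    Reduce coefficients mod 6: 1·t ≡ 0 (mod 6).
    So t ≡ 0 (mod 6).
    Then x = 0 + 21·0 = 0, valid modulo lcm(21, 18) = 126: x ≡ 0 (mod 126).
  Combine with x ≡ 8 (mod 10): gcd(126, 10) = 2; 8 - 0 = 8, which IS divisible by 2, so compatible.
    Write x = 0 + 126·t and substitute into x ≡ 8 (mod 10): 126·t ≡ 8 − 0 = 8 (mod 10).
    Divide the congruence (and modulus) by g = 2: 63·t ≡ 4 (mod 5).
    Reduce coefficients mod 5: 3·t ≡ 4 (mod 5).
    The inverse of 3 mod 5 is 2 (since 3·2 = 6 = 1·5 + 1), so t ≡ 2·4 = 8 ≡ 3 (mod 5).
    Then x = 0 + 126·3 = 378, valid modulo lcm(126, 10) = 630: x ≡ 378 (mod 630).
Verify: 378 mod 21 = 0, 378 mod 18 = 0, 378 mod 10 = 8.

x ≡ 378 (mod 630).


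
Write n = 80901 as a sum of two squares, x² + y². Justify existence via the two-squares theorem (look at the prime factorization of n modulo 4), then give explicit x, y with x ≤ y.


Step 1: Factor n = 80901 = 3^2 · 89 · 101.
Step 2: Check the mod-4 condition on each prime factor: 3 ≡ 3 (mod 4), exponent 2 (must be even); 89 ≡ 1 (mod 4), exponent 1; 101 ≡ 1 (mod 4), exponent 1.
All primes ≡ 3 (mod 4) appear to even exponent (or don't appear), so by the two-squares theorem n IS expressible as a sum of two squares.
Step 3: Build a representation. Group n = k² · m with k = 3 and m = 89 · 101 = 8989 (a product of primes ≡ 1 (mod 4)); a representation of m scales to one of n via (k·x)² + (k·y)² = k²(x² + y²). Each prime p ≡ 1 (mod 4) is itself a sum of two squares; find a² by testing p − a² for a perfect square:
  89: 89 − 1² = 88, 89 − 2² = 85, 89 − 3² = 80, 89 − 4² = 73, 89 − 5² = 64 = 8² ⇒ 89 = 5² + 8².
  101: 101 − 1² = 100 = 10² ⇒ 101 = 1² + 10².
  Combine using the Brahmagupta–Fibonacci identity (a² + b²)(c² + d²) = (ac − bd)² + (ad + bc)² = (ac + bd)² + (ad − bc)²:
  89 · 101 = 8989: from (5² + 8²)(1² + 10²), take (5·1 − 8·10, 5·10 + 8·1) = (5 − 80, 50 + 8) = (-75, 58); dropping signs (only squares matter) gives (75, 58); check 75² + 58² = 5625 + 3364 = 8989 ✓.
  Scale by k = 3: (3·75, 3·58) = (225, 174).
Step 4: Order so x ≤ y and verify: 174² + 225² = 30276 + 50625 = 80901 = n. ✓

n = 80901 = 174² + 225² (one valid representation with x ≤ y).


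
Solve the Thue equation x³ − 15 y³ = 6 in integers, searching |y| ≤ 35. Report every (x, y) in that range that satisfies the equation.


The equation is x³ - 15y³ = 6. For fixed y, x³ = 15·y³ + 6, so a solution requires the RHS to be a perfect cube.
Strategy: iterate y from -35 to 35, compute RHS = 15·y³ + 6, and check whether it is a (positive or negative) perfect cube.
Check small values of y:
  y = 0: RHS = 6 is not a perfect cube.
  y = 1: RHS = 21 is not a perfect cube.
  y = -1: RHS = -9 is not a perfect cube.
  y = 2: RHS = 126 is not a perfect cube.
  y = -2: RHS = -114 is not a perfect cube.
  y = 3: RHS = 411 is not a perfect cube.
  y = -3: RHS = -399 is not a perfect cube.
Continuing the search up to |y| = 35 finds no solutions either.
No (x, y) in the scanned range satisfies the equation.

No integer solutions with |y| ≤ 35.


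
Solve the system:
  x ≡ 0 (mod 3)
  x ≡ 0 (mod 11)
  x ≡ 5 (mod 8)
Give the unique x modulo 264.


Moduli 3, 11, 8 are pairwise coprime; by CRT there is a unique solution modulo M = 3 · 11 · 8 = 264.
Solve pairwise, accumulating the modulus:
  Start with x ≡ 0 (mod 3).
  Combine with x ≡ 0 (mod 11): since gcd(3, 11) = 1, we get a unique residue mod 33.
    Write x = 0 + 3·t and substitute into x ≡ 0 (mod 11): 3·t ≡ 0 − 0 = 0 (mod 11).
    The inverse of 3 mod 11 is 4 (since 3·4 = 12 = 1·11 + 1), so t ≡ 4·0 = 0 ≡ 0 (mod 11).
    Then x = 0 + 3·0 = 0, valid modulo lcm(3, 11) = 33: x ≡ 0 (mod 33).
  Combine with x ≡ 5 (mod 8): since gcd(33, 8) = 1, we get a unique residue mod 264.
    Write x = 0 + 33·t and substitute into x ≡ 5 (mod 8): 33·t ≡ 5 − 0 = 5 (mod 8).
    Reduce coefficients mod 8: 1·t ≡ 5 (mod 8).
    So t ≡ 5 (mod 8).
    Then x = 0 + 33·5 = 165, valid modulo lcm(33, 8) = 264: x ≡ 165 (mod 264).
Verify: 165 mod 3 = 0 ✓, 165 mod 11 = 0 ✓, 165 mod 8 = 5 ✓.

x ≡ 165 (mod 264).


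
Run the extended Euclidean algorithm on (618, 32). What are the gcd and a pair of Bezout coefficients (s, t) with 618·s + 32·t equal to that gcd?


Euclidean algorithm on (618, 32) — divide until remainder is 0:
  618 = 19 · 32 + 10
  32 = 3 · 10 + 2
  10 = 5 · 2 + 0
gcd(618, 32) = 2.
Track Bezout coefficients alongside the remainders: start with r₀ = 618 = a·1 + b·0 (s = 1, t = 0) and r₁ = 32 = a·0 + b·1 (s = 0, t = 1); each new remainder r_{k+1} = r_{k-1} − q_k·r_k inherits s_{k+1} = s_{k-1} − q_k·s_k, t_{k+1} = t_{k-1} − q_k·t_k, so r_k = a·s_k + b·t_k at every step:
  q = 19: r = 10, s = 1 − 19·0 = 1, t = 0 − 19·1 = -19  (check: 618·1 + 32·(-19) = 10)
  q = 3: r = 2, s = 0 − 3·1 = -3, t = 1 − 3·(-19) = 58  (check: 618·(-3) + 32·58 = 2)
The row with r = 2 (the gcd) gives the Bezout coefficients s = -3, t = 58.
Result: 618 · (-3) + 32 · (58) = 2.

gcd(618, 32) = 2; s = -3, t = 58 (check: 618·(-3) + 32·58 = 2).


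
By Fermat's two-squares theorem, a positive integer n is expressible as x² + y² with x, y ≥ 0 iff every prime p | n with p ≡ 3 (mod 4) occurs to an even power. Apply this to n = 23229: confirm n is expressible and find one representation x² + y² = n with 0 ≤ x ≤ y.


Step 1: Factor n = 23229 = 3^2 · 29 · 89.
Step 2: Check the mod-4 condition on each prime factor: 3 ≡ 3 (mod 4), exponent 2 (must be even); 29 ≡ 1 (mod 4), exponent 1; 89 ≡ 1 (mod 4), exponent 1.
All primes ≡ 3 (mod 4) appear to even exponent (or don't appear), so by the two-squares theorem n IS expressible as a sum of two squares.
Step 3: Build a representation. Group n = k² · m with k = 3 and m = 29 · 89 = 2581 (a product of primes ≡ 1 (mod 4)); a representation of m scales to one of n via (k·x)² + (k·y)² = k²(x² + y²). Each prime p ≡ 1 (mod 4) is itself a sum of two squares; find a² by testing p − a² for a perfect square:
  29: 29 − 1² = 28, 29 − 2² = 25 = 5² ⇒ 29 = 2² + 5².
  89: 89 − 1² = 88, 89 − 2² = 85, 89 − 3² = 80, 89 − 4² = 73, 89 − 5² = 64 = 8² ⇒ 89 = 5² + 8².
  Combine using the Brahmagupta–Fibonacci identity (a² + b²)(c² + d²) = (ac − bd)² + (ad + bc)² = (ac + bd)² + (ad − bc)²:
  29 · 89 = 2581: from (2² + 5²)(5² + 8²), take (2·5 − 5·8, 2·8 + 5·5) = (10 − 40, 16 + 25) = (-30, 41); dropping signs (only squares matter) gives (30, 41); check 30² + 41² = 900 + 1681 = 2581 ✓.
  Scale by k = 3: (3·30, 3·41) = (90, 123).
Step 4: Order so x ≤ y and verify: 90² + 123² = 8100 + 15129 = 23229 = n. ✓

n = 23229 = 90² + 123² (one valid representation with x ≤ y).


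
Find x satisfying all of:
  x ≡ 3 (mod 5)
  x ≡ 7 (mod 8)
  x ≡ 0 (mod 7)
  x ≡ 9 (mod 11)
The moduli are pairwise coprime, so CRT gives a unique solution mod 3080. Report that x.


Product of moduli M = 5 · 8 · 7 · 11 = 3080.
Merge one congruence at a time:
  Start: x ≡ 3 (mod 5).
  Combine with x ≡ 7 (mod 8); new modulus lcm = 40.
    Write x = 3 + 5·t and substitute into x ≡ 7 (mod 8): 5·t ≡ 7 − 3 = 4 (mod 8).
    The inverse of 5 mod 8 is 5 (since 5·5 = 25 = 3·8 + 1), so t ≡ 5·4 = 20 ≡ 4 (mod 8).
    Then x = 3 + 5·4 = 23, valid modulo lcm(5, 8) = 40: x ≡ 23 (mod 40).
  Combine with x ≡ 0 (mod 7); new modulus lcm = 280.
    Write x = 23 + 40·t and substitute into x ≡ 0 (mod 7): 40·t ≡ 0 − 23 = -23 (mod 7).
    Reduce coefficients mod 7: 5·t ≡ 5 (mod 7).
    The inverse of 5 mod 7 is 3 (since 5·3 = 15 = 2·7 + 1), so t ≡ 3·5 = 15 ≡ 1 (mod 7).
    Then x = 23 + 40·1 = 63, valid modulo lcm(40, 7) = 280: x ≡ 63 (mod 280).
  Combine with x ≡ 9 (mod 11); new modulus lcm = 3080.
    Write x = 63 + 280·t and substitute into x ≡ 9 (mod 11): 280·t ≡ 9 − 63 = -54 (mod 11).
    Reduce coefficients mod 11: 5·t ≡ 1 (mod 11).
    The inverse of 5 mod 11 is 9 (since 5·9 = 45 = 4·11 + 1), so t ≡ 9·1 = 9 ≡ 9 (mod 11).
    Then x = 63 + 280·9 = 2583, valid modulo lcm(280, 11) = 3080: x ≡ 2583 (mod 3080).
Verify against each original: 2583 mod 5 = 3, 2583 mod 8 = 7, 2583 mod 7 = 0, 2583 mod 11 = 9.

x ≡ 2583 (mod 3080).


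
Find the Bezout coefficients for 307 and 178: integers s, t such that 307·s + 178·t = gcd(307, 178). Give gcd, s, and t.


Euclidean algorithm on (307, 178) — divide until remainder is 0:
  307 = 1 · 178 + 129
  178 = 1 · 129 + 49
  129 = 2 · 49 + 31
  49 = 1 · 31 + 18
  31 = 1 · 18 + 13
  18 = 1 · 13 + 5
  13 = 2 · 5 + 3
  5 = 1 · 3 + 2
  3 = 1 · 2 + 1
  2 = 2 · 1 + 0
gcd(307, 178) = 1.
Track Bezout coefficients alongside the remainders: start with r₀ = 307 = a·1 + b·0 (s = 1, t = 0) and r₁ = 178 = a·0 + b·1 (s = 0, t = 1); each new remainder r_{k+1} = r_{k-1} − q_k·r_k inherits s_{k+1} = s_{k-1} − q_k·s_k, t_{k+1} = t_{k-1} − q_k·t_k, so r_k = a·s_k + b·t_k at every step:
  q = 1: r = 129, s = 1 − 1·0 = 1, t = 0 − 1·1 = -1  (check: 307·1 + 178·(-1) = 129)
  q = 1: r = 49, s = 0 − 1·1 = -1, t = 1 − 1·(-1) = 2  (check: 307·(-1) + 178·2 = 49)
  q = 2: r = 31, s = 1 − 2·(-1) = 3, t = -1 − 2·2 = -5  (check: 307·3 + 178·(-5) = 31)
  q = 1: r = 18, s = -1 − 1·3 = -4, t = 2 − 1·(-5) = 7  (check: 307·(-4) + 178·7 = 18)
  q = 1: r = 13, s = 3 − 1·(-4) = 7, t = -5 − 1·7 = -12  (check: 307·7 + 178·(-12) = 13)
  q = 1: r = 5, s = -4 − 1·7 = -11, t = 7 − 1·(-12) = 19  (check: 307·(-11) + 178·19 = 5)
  q = 2: r = 3, s = 7 − 2·(-11) = 29, t = -12 − 2·19 = -50  (check: 307·29 + 178·(-50) = 3)
  q = 1: r = 2, s = -11 − 1·29 = -40, t = 19 − 1·(-50) = 69  (check: 307·(-40) + 178·69 = 2)
  q = 1: r = 1, s = 29 − 1·(-40) = 69, t = -50 − 1·69 = -119  (check: 307·69 + 178·(-119) = 1)
The row with r = 1 (the gcd) gives the Bezout coefficients s = 69, t = -119.
Result: 307 · (69) + 178 · (-119) = 1.

gcd(307, 178) = 1; s = 69, t = -119 (check: 307·69 + 178·(-119) = 1).


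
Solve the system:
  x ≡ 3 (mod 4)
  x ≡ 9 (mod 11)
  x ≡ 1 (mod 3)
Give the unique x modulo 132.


Moduli 4, 11, 3 are pairwise coprime; by CRT there is a unique solution modulo M = 4 · 11 · 3 = 132.
Solve pairwise, accumulating the modulus:
  Start with x ≡ 3 (mod 4).
  Combine with x ≡ 9 (mod 11): since gcd(4, 11) = 1, we get a unique residue mod 44.
    Write x = 3 + 4·t and substitute into x ≡ 9 (mod 11): 4·t ≡ 9 − 3 = 6 (mod 11).
    The inverse of 4 mod 11 is 3 (since 4·3 = 12 = 1·11 + 1), so t ≡ 3·6 = 18 ≡ 7 (mod 11).
    Then x = 3 + 4·7 = 31, valid modulo lcm(4, 11) = 44: x ≡ 31 (mod 44).
  Combine with x ≡ 1 (mod 3): since gcd(44, 3) = 1, we get a unique residue mod 132.
    Write x = 31 + 44·t and substitute into x ≡ 1 (mod 3): 44·t ≡ 1 − 31 = -30 (mod 3).
    Reduce coefficients mod 3: 2·t ≡ 0 (mod 3).
    The inverse of 2 mod 3 is 2 (since 2·2 = 4 = 1·3 + 1), so t ≡ 2·0 = 0 ≡ 0 (mod 3).
    Then x = 31 + 44·0 = 31, valid modulo lcm(44, 3) = 132: x ≡ 31 (mod 132).
Verify: 31 mod 4 = 3 ✓, 31 mod 11 = 9 ✓, 31 mod 3 = 1 ✓.

x ≡ 31 (mod 132).


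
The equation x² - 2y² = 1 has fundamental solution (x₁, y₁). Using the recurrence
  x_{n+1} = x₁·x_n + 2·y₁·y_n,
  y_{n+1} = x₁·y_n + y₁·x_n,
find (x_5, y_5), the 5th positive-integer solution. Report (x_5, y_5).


Step 1: Find the fundamental solution (x₁, y₁) of x² - 2y² = 1.
  Expand √2 as a continued fraction. a₀ = ⌊√2⌋ = 1; iterate m_{k+1} = d_k·a_k − m_k, d_{k+1} = (2 − m_{k+1}²)/d_k, a_{k+1} = ⌊(a₀ + m_{k+1})/d_{k+1}⌋ (starting m₀ = 0, d₀ = 1), with convergents p_k = a_k·p_{k-1} + p_{k-2}, q_k = a_k·q_{k-1} + q_{k-2} (p₋₁ = 1, q₋₁ = 0):
  k = 0: a₀ = 1; p₀/q₀ = 1/1; p₀² − 2·q₀² = 1 − 2 = -1.
  k = 1: m = 1, d = 1, a = ⌊(1 + 1)/1⌋ = 2; p/q = (2·1 + 1)/(2·1 + 0) = 3/2; p² − 2·q² = 9 − 8 = 1.
  The first convergent with p² − 2·q² = 1 gives the fundamental solution (x₁, y₁) = (3, 2).
Step 2: Apply the recurrence (x_{n+1}, y_{n+1}) = (x₁x_n + 2y₁y_n, x₁y_n + y₁x_n) repeatedly.
  From (x_1, y_1) = (3, 2): x_2 = 3·3 + 2·2·2 = 17; y_2 = 3·2 + 2·3 = 12.
  From (x_2, y_2) = (17, 12): x_3 = 3·17 + 2·2·12 = 99; y_3 = 3·12 + 2·17 = 70.
  From (x_3, y_3) = (99, 70): x_4 = 3·99 + 2·2·70 = 577; y_4 = 3·70 + 2·99 = 408.
  From (x_4, y_4) = (577, 408): x_5 = 3·577 + 2·2·408 = 3363; y_5 = 3·408 + 2·577 = 2378.
Step 3: Verify x_5² - 2·y_5² = 11309769 - 11309768 = 1 (should be 1). ✓

(x_1, y_1) = (3, 2); (x_5, y_5) = (3363, 2378).


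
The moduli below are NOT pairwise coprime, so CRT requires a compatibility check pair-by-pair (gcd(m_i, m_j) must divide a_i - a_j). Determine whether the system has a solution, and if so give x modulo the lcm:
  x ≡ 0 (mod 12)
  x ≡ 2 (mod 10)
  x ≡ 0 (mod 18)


Moduli 12, 10, 18 are not pairwise coprime, so CRT works modulo lcm(m_i) when all pairwise compatibility conditions hold.
Pairwise compatibility: gcd(m_i, m_j) must divide a_i - a_j for every pair.
Merge one congruence at a time:
  Start: x ≡ 0 (mod 12).
  Combine with x ≡ 2 (mod 10): gcd(12, 10) = 2; 2 - 0 = 2, which IS divisible by 2, so compatible.
    Write x = 0 + 12·t and substitute into x ≡ 2 (mod 10): 12·t ≡ 2 − 0 = 2 (mod 10).
    Divide the congruence (and modulus) by g = 2: 6·t ≡ 1 (mod 5).
    Reduce coefficients mod 5: 1·t ≡ 1 (mod 5).
    So t ≡ 1 (mod 5).
    Then x = 0 + 12·1 = 12, valid modulo lcm(12, 10) = 60: x ≡ 12 (mod 60).
  Combine with x ≡ 0 (mod 18): gcd(60, 18) = 6; 0 - 12 = -12, which IS divisible by 6, so compatible.
    Write x = 12 + 60·t and substitute into x ≡ 0 (mod 18): 60·t ≡ 0 − 12 = -12 (mod 18).
    Divide the congruence (and modulus) by g = 6: 10·t ≡ -2 (mod 3).
    Reduce coefficients mod 3: 1·t ≡ 1 (mod 3).
    So t ≡ 1 (mod 3).
    Then x = 12 + 60·1 = 72, valid modulo lcm(60, 18) = 180: x ≡ 72 (mod 180).
Verify: 72 mod 12 = 0, 72 mod 10 = 2, 72 mod 18 = 0.

x ≡ 72 (mod 180).


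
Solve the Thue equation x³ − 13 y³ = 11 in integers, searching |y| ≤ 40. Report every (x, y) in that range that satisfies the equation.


The equation is x³ - 13y³ = 11. For fixed y, x³ = 13·y³ + 11, so a solution requires the RHS to be a perfect cube.
Strategy: iterate y from -40 to 40, compute RHS = 13·y³ + 11, and check whether it is a (positive or negative) perfect cube.
Check small values of y:
  y = 0: RHS = 11 is not a perfect cube.
  y = 1: RHS = 24 is not a perfect cube.
  y = -1: RHS = -2 is not a perfect cube.
  y = 2: RHS = 115 is not a perfect cube.
  y = -2: RHS = -93 is not a perfect cube.
  y = 3: RHS = 362 is not a perfect cube.
  y = -3: RHS = -340 is not a perfect cube.
Continuing the search up to |y| = 40 finds no solutions either.
No (x, y) in the scanned range satisfies the equation.

No integer solutions with |y| ≤ 40.


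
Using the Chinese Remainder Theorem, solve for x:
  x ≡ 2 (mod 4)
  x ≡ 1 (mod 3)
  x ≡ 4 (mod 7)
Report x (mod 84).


Moduli 4, 3, 7 are pairwise coprime; by CRT there is a unique solution modulo M = 4 · 3 · 7 = 84.
Solve pairwise, accumulating the modulus:
  Start with x ≡ 2 (mod 4).
  Combine with x ≡ 1 (mod 3): since gcd(4, 3) = 1, we get a unique residue mod 12.
    Write x = 2 + 4·t and substitute into x ≡ 1 (mod 3): 4·t ≡ 1 − 2 = -1 (mod 3).
    Reduce coefficients mod 3: 1·t ≡ 2 (mod 3).
    So t ≡ 2 (mod 3).
    Then x = 2 + 4·2 = 10, valid modulo lcm(4, 3) = 12: x ≡ 10 (mod 12).
  Combine with x ≡ 4 (mod 7): since gcd(12, 7) = 1, we get a unique residue mod 84.
    Write x = 10 + 12·t and substitute into x ≡ 4 (mod 7): 12·t ≡ 4 − 10 = -6 (mod 7).
    Reduce coefficients mod 7: 5·t ≡ 1 (mod 7).
    The inverse of 5 mod 7 is 3 (since 5·3 = 15 = 2·7 + 1), so t ≡ 3·1 = 3 ≡ 3 (mod 7).
    Then x = 10 + 12·3 = 46, valid modulo lcm(12, 7) = 84: x ≡ 46 (mod 84).
Verify: 46 mod 4 = 2 ✓, 46 mod 3 = 1 ✓, 46 mod 7 = 4 ✓.

x ≡ 46 (mod 84).


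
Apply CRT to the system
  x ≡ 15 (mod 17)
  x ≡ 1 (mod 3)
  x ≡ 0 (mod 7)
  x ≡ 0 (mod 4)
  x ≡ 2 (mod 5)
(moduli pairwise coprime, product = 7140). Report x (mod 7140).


Product of moduli M = 17 · 3 · 7 · 4 · 5 = 7140.
Merge one congruence at a time:
  Start: x ≡ 15 (mod 17).
  Combine with x ≡ 1 (mod 3); new modulus lcm = 51.
    Write x = 15 + 17·t and substitute into x ≡ 1 (mod 3): 17·t ≡ 1 − 15 = -14 (mod 3).
    Reduce coefficients mod 3: 2·t ≡ 1 (mod 3).
    The inverse of 2 mod 3 is 2 (since 2·2 = 4 = 1·3 + 1), so t ≡ 2·1 = 2 ≡ 2 (mod 3).
    Then x = 15 + 17·2 = 49, valid modulo lcm(17, 3) = 51: x ≡ 49 (mod 51).
  Combine with x ≡ 0 (mod 7); new modulus lcm = 357.
    Write x = 49 + 51·t and substitute into x ≡ 0 (mod 7): 51·t ≡ 0 − 49 = -49 (mod 7).
    Reduce coefficients mod 7: 2·t ≡ 0 (mod 7).
    The inverse of 2 mod 7 is 4 (since 2·4 = 8 = 1·7 + 1), so t ≡ 4·0 = 0 ≡ 0 (mod 7).
    Then x = 49 + 51·0 = 49, valid modulo lcm(51, 7) = 357: x ≡ 49 (mod 357).
  Combine with x ≡ 0 (mod 4); new modulus lcm = 1428.
    Write x = 49 + 357·t and substitute into x ≡ 0 (mod 4): 357·t ≡ 0 − 49 = -49 (mod 4).
    Reduce coefficients mod 4: 1·t ≡ 3 (mod 4).
    So t ≡ 3 (mod 4).
    Then x = 49 + 357·3 = 1120, valid modulo lcm(357, 4) = 1428: x ≡ 1120 (mod 1428).
  Combine with x ≡ 2 (mod 5); new modulus lcm = 7140.
    Write x = 1120 + 1428·t and substitute into x ≡ 2 (mod 5): 1428·t ≡ 2 − 1120 = -1118 (mod 5).
    Reduce coefficients mod 5: 3·t ≡ 2 (mod 5).
    The inverse of 3 mod 5 is 2 (since 3·2 = 6 = 1·5 + 1), so t ≡ 2·2 = 4 ≡ 4 (mod 5).
    Then x = 1120 + 1428·4 = 6832, valid modulo lcm(1428, 5) = 7140: x ≡ 6832 (mod 7140).
Verify against each original: 6832 mod 17 = 15, 6832 mod 3 = 1, 6832 mod 7 = 0, 6832 mod 4 = 0, 6832 mod 5 = 2.

x ≡ 6832 (mod 7140).


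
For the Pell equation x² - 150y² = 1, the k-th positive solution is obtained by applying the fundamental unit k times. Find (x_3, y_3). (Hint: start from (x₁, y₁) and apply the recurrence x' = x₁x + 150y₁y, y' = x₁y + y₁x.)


Step 1: Find the fundamental solution (x₁, y₁) of x² - 150y² = 1.
  Expand √150 as a continued fraction. a₀ = ⌊√150⌋ = 12; iterate m_{k+1} = d_k·a_k − m_k, d_{k+1} = (150 − m_{k+1}²)/d_k, a_{k+1} = ⌊(a₀ + m_{k+1})/d_{k+1}⌋ (starting m₀ = 0, d₀ = 1), with convergents p_k = a_k·p_{k-1} + p_{k-2}, q_k = a_k·q_{k-1} + q_{k-2} (p₋₁ = 1, q₋₁ = 0):
  k = 0: a₀ = 12; p₀/q₀ = 12/1; p₀² − 150·q₀² = 144 − 150 = -6.
  k = 1: m = 12, d = 6, a = ⌊(12 + 12)/6⌋ = 4; p/q = (4·12 + 1)/(4·1 + 0) = 49/4; p² − 150·q² = 2401 − 2400 = 1.
  The first convergent with p² − 150·q² = 1 gives the fundamental solution (x₁, y₁) = (49, 4).
Step 2: Apply the recurrence (x_{n+1}, y_{n+1}) = (x₁x_n + 150y₁y_n, x₁y_n + y₁x_n) repeatedly.
  From (x_1, y_1) = (49, 4): x_2 = 49·49 + 150·4·4 = 4801; y_2 = 49·4 + 4·49 = 392.
  From (x_2, y_2) = (4801, 392): x_3 = 49·4801 + 150·4·392 = 470449; y_3 = 49·392 + 4·4801 = 38412.
Step 3: Verify x_3² - 150·y_3² = 221322261601 - 221322261600 = 1 (should be 1). ✓

(x_1, y_1) = (49, 4); (x_3, y_3) = (470449, 38412).


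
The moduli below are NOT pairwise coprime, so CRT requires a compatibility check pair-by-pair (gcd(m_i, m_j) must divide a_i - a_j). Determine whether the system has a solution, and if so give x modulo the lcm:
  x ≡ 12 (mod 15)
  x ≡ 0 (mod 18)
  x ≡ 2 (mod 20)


Moduli 15, 18, 20 are not pairwise coprime, so CRT works modulo lcm(m_i) when all pairwise compatibility conditions hold.
Pairwise compatibility: gcd(m_i, m_j) must divide a_i - a_j for every pair.
Merge one congruence at a time:
  Start: x ≡ 12 (mod 15).
  Combine with x ≡ 0 (mod 18): gcd(15, 18) = 3; 0 - 12 = -12, which IS divisible by 3, so compatible.
    Write x = 12 + 15·t and substitute into x ≡ 0 (mod 18): 15·t ≡ 0 − 12 = -12 (mod 18).
    Divide the congruence (and modulus) by g = 3: 5·t ≡ -4 (mod 6).
    Reduce coefficients mod 6: 5·t ≡ 2 (mod 6).
    The inverse of 5 mod 6 is 5 (since 5·5 = 25 = 4·6 + 1), so t ≡ 5·2 = 10 ≡ 4 (mod 6).
    Then x = 12 + 15·4 = 72, valid modulo lcm(15, 18) = 90: x ≡ 72 (mod 90).
  Combine with x ≡ 2 (mod 20): gcd(90, 20) = 10; 2 - 72 = -70, which IS divisible by 10, so compatible.
    Write x = 72 + 90·t and substitute into x ≡ 2 (mod 20): 90·t ≡ 2 − 72 = -70 (mod 20).
    Divide the congruence (and modulus) by g = 10: 9·t ≡ -7 (mod 2).
    Reduce coefficients mod 2: 1·t ≡ 1 (mod 2).
    So t ≡ 1 (mod 2).
    Then x = 72 + 90·1 = 162, valid modulo lcm(90, 20) = 180: x ≡ 162 (mod 180).
Verify: 162 mod 15 = 12, 162 mod 18 = 0, 162 mod 20 = 2.

x ≡ 162 (mod 180).


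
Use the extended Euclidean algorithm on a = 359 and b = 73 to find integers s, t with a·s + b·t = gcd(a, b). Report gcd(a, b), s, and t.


Euclidean algorithm on (359, 73) — divide until remainder is 0:
  359 = 4 · 73 + 67
  73 = 1 · 67 + 6
  67 = 11 · 6 + 1
  6 = 6 · 1 + 0
gcd(359, 73) = 1.
Track Bezout coefficients alongside the remainders: start with r₀ = 359 = a·1 + b·0 (s = 1, t = 0) and r₁ = 73 = a·0 + b·1 (s = 0, t = 1); each new remainder r_{k+1} = r_{k-1} − q_k·r_k inherits s_{k+1} = s_{k-1} − q_k·s_k, t_{k+1} = t_{k-1} − q_k·t_k, so r_k = a·s_k + b·t_k at every step:
  q = 4: r = 67, s = 1 − 4·0 = 1, t = 0 − 4·1 = -4  (check: 359·1 + 73·(-4) = 67)
  q = 1: r = 6, s = 0 − 1·1 = -1, t = 1 − 1·(-4) = 5  (check: 359·(-1) + 73·5 = 6)
  q = 11: r = 1, s = 1 − 11·(-1) = 12, t = -4 − 11·5 = -59  (check: 359·12 + 73·(-59) = 1)
The row with r = 1 (the gcd) gives the Bezout coefficients s = 12, t = -59.
Result: 359 · (12) + 73 · (-59) = 1.

gcd(359, 73) = 1; s = 12, t = -59 (check: 359·12 + 73·(-59) = 1).


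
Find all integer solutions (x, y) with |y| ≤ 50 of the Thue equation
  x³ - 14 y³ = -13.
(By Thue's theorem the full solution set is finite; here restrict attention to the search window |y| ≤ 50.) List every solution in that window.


The equation is x³ - 14y³ = -13. For fixed y, x³ = 14·y³ − 13, so a solution requires the RHS to be a perfect cube.
Strategy: iterate y from -50 to 50, compute RHS = 14·y³ − 13, and check whether it is a (positive or negative) perfect cube.
Check small values of y:
  y = 0: RHS = -13 is not a perfect cube.
  y = 1: RHS = 1 = (1)³ ⇒ x = 1 works.
  y = -1: RHS = -27 = (-3)³ ⇒ x = -3 works.
  y = 2: RHS = 99 is not a perfect cube.
  y = -2: RHS = -125 = (-5)³ ⇒ x = -5 works.
  y = 3: RHS = 365 is not a perfect cube.
  y = -3: RHS = -391 is not a perfect cube.
Continuing the search up to |y| = 50 finds no further solutions beyond those listed.
Collected solutions: (1, 1), (-3, -1), (-5, -2).

Solutions (with |y| ≤ 50): (1, 1), (-3, -1), (-5, -2).


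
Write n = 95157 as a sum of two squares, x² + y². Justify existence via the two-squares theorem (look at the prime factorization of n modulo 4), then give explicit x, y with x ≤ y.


Step 1: Factor n = 95157 = 3^2 · 97 · 109.
Step 2: Check the mod-4 condition on each prime factor: 3 ≡ 3 (mod 4), exponent 2 (must be even); 97 ≡ 1 (mod 4), exponent 1; 109 ≡ 1 (mod 4), exponent 1.
All primes ≡ 3 (mod 4) appear to even exponent (or don't appear), so by the two-squares theorem n IS expressible as a sum of two squares.
Step 3: Build a representation. Group n = k² · m with k = 3 and m = 97 · 109 = 10573 (a product of primes ≡ 1 (mod 4)); a representation of m scales to one of n via (k·x)² + (k·y)² = k²(x² + y²). Each prime p ≡ 1 (mod 4) is itself a sum of two squares; find a² by testing p − a² for a perfect square:
  97: 97 − 1² = 96, 97 − 2² = 93, 97 − 3² = 88, 97 − 4² = 81 = 9² ⇒ 97 = 4² + 9².
  109: 109 − 1² = 108, 109 − 2² = 105, 109 − 3² = 100 = 10² ⇒ 109 = 3² + 10².
  Combine using the Brahmagupta–Fibonacci identity (a² + b²)(c² + d²) = (ac − bd)² + (ad + bc)² = (ac + bd)² + (ad − bc)²:
  97 · 109 = 10573: from (4² + 9²)(3² + 10²), take (4·3 − 9·10, 4·10 + 9·3) = (12 − 90, 40 + 27) = (-78, 67); dropping signs (only squares matter) gives (78, 67); check 78² + 67² = 6084 + 4489 = 10573 ✓.
  Scale by k = 3: (3·78, 3·67) = (234, 201).
Step 4: Order so x ≤ y and verify: 201² + 234² = 40401 + 54756 = 95157 = n. ✓

n = 95157 = 201² + 234² (one valid representation with x ≤ y).


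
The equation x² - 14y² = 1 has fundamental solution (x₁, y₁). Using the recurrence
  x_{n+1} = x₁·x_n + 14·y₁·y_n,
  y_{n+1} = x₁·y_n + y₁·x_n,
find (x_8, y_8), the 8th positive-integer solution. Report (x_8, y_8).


Step 1: Find the fundamental solution (x₁, y₁) of x² - 14y² = 1.
  Expand √14 as a continued fraction. a₀ = ⌊√14⌋ = 3; iterate m_{k+1} = d_k·a_k − m_k, d_{k+1} = (14 − m_{k+1}²)/d_k, a_{k+1} = ⌊(a₀ + m_{k+1})/d_{k+1}⌋ (starting m₀ = 0, d₀ = 1), with convergents p_k = a_k·p_{k-1} + p_{k-2}, q_k = a_k·q_{k-1} + q_{k-2} (p₋₁ = 1, q₋₁ = 0):
  k = 0: a₀ = 3; p₀/q₀ = 3/1; p₀² − 14·q₀² = 9 − 14 = -5.
  k = 1: m = 3, d = 5, a = ⌊(3 + 3)/5⌋ = 1; p/q = (1·3 + 1)/(1·1 + 0) = 4/1; p² − 14·q² = 16 − 14 = 2.
  k = 2: m = 2, d = 2, a = ⌊(3 + 2)/2⌋ = 2; p/q = (2·4 + 3)/(2·1 + 1) = 11/3; p² − 14·q² = 121 − 126 = -5.
  k = 3: m = 2, d = 5, a = ⌊(3 + 2)/5⌋ = 1; p/q = (1·11 + 4)/(1·3 + 1) = 15/4; p² − 14·q² = 225 − 224 = 1.
  The first convergent with p² − 14·q² = 1 gives the fundamental solution (x₁, y₁) = (15, 4).
Step 2: Apply the recurrence (x_{n+1}, y_{n+1}) = (x₁x_n + 14y₁y_n, x₁y_n + y₁x_n) repeatedly.
  From (x_1, y_1) = (15, 4): x_2 = 15·15 + 14·4·4 = 449; y_2 = 15·4 + 4·15 = 120.
  From (x_2, y_2) = (449, 120): x_3 = 15·449 + 14·4·120 = 13455; y_3 = 15·120 + 4·449 = 3596.
  From (x_3, y_3) = (13455, 3596): x_4 = 15·13455 + 14·4·3596 = 403201; y_4 = 15·3596 + 4·13455 = 107760.
  From (x_4, y_4) = (403201, 107760): x_5 = 15·403201 + 14·4·107760 = 12082575; y_5 = 15·107760 + 4·403201 = 3229204.
  From (x_5, y_5) = (12082575, 3229204): x_6 = 15·12082575 + 14·4·3229204 = 362074049; y_6 = 15·3229204 + 4·12082575 = 96768360.
  From (x_6, y_6) = (362074049, 96768360): x_7 = 15·362074049 + 14·4·96768360 = 10850138895; y_7 = 15·96768360 + 4·362074049 = 2899821596.
  From (x_7, y_7) = (10850138895, 2899821596): x_8 = 15·10850138895 + 14·4·2899821596 = 325142092801; y_8 = 15·2899821596 + 4·10850138895 = 86897879520.
Step 3: Verify x_8² - 14·y_8² = 105717380511014096025601 - 105717380511014096025600 = 1 (should be 1). ✓

(x_1, y_1) = (15, 4); (x_8, y_8) = (325142092801, 86897879520).


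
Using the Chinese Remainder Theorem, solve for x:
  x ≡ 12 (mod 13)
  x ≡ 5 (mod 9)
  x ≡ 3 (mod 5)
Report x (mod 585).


Moduli 13, 9, 5 are pairwise coprime; by CRT there is a unique solution modulo M = 13 · 9 · 5 = 585.
Solve pairwise, accumulating the modulus:
  Start with x ≡ 12 (mod 13).
  Combine with x ≡ 5 (mod 9): since gcd(13, 9) = 1, we get a unique residue mod 117.
    Write x = 12 + 13·t and substitute into x ≡ 5 (mod 9): 13·t ≡ 5 − 12 = -7 (mod 9).
    Reduce coefficients mod 9: 4·t ≡ 2 (mod 9).
    The inverse of 4 mod 9 is 7 (since 4·7 = 28 = 3·9 + 1), so t ≡ 7·2 = 14 ≡ 5 (mod 9).
    Then x = 12 + 13·5 = 77, valid modulo lcm(13, 9) = 117: x ≡ 77 (mod 117).
  Combine with x ≡ 3 (mod 5): since gcd(117, 5) = 1, we get a unique residue mod 585.
    Write x = 77 + 117·t and substitute into x ≡ 3 (mod 5): 117·t ≡ 3 − 77 = -74 (mod 5).
    Reduce coefficients mod 5: 2·t ≡ 1 (mod 5).
    The inverse of 2 mod 5 is 3 (since 2·3 = 6 = 1·5 + 1), so t ≡ 3·1 = 3 ≡ 3 (mod 5).
    Then x = 77 + 117·3 = 428, valid modulo lcm(117, 5) = 585: x ≡ 428 (mod 585).
Verify: 428 mod 13 = 12 ✓, 428 mod 9 = 5 ✓, 428 mod 5 = 3 ✓.

x ≡ 428 (mod 585).


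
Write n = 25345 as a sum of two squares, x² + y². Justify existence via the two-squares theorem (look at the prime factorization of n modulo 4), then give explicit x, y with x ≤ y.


Step 1: Factor n = 25345 = 5 · 37 · 137.
Step 2: Check the mod-4 condition on each prime factor: 5 ≡ 1 (mod 4), exponent 1; 37 ≡ 1 (mod 4), exponent 1; 137 ≡ 1 (mod 4), exponent 1.
All primes ≡ 3 (mod 4) appear to even exponent (or don't appear), so by the two-squares theorem n IS expressible as a sum of two squares.
Step 3: Build a representation. Here n = 5 · 37 · 137 is a product of primes ≡ 1 (mod 4). Each prime p ≡ 1 (mod 4) is itself a sum of two squares; find a² by testing p − a² for a perfect square:
  5: 5 − 1² = 4 = 2² ⇒ 5 = 1² + 2².
  37: 37 − 1² = 36 = 6² ⇒ 37 = 1² + 6².
  137: 137 − 1² = 136, 137 − 2² = 133, 137 − 3² = 128, 137 − 4² = 121 = 11² ⇒ 137 = 4² + 11².
  Combine using the Brahmagupta–Fibonacci identity (a² + b²)(c² + d²) = (ac − bd)² + (ad + bc)² = (ac + bd)² + (ad − bc)²:
  5 · 37 = 185: from (1² + 2²)(1² + 6²), take (1·1 − 2·6, 1·6 + 2·1) = (1 − 12, 6 + 2) = (-11, 8); dropping signs (only squares matter) gives (11, 8); check 11² + 8² = 121 + 64 = 185 ✓.
  185 · 137 = 25345: from (11² + 8²)(4² + 11²), take (11·4 − 8·11, 11·11 + 8·4) = (44 − 88, 121 + 32) = (-44, 153); dropping signs (only squares matter) gives (44, 153); check 44² + 153² = 1936 + 23409 = 25345 ✓.
Step 4: Order so x ≤ y and verify: 44² + 153² = 1936 + 23409 = 25345 = n. ✓

n = 25345 = 44² + 153² (one valid representation with x ≤ y).


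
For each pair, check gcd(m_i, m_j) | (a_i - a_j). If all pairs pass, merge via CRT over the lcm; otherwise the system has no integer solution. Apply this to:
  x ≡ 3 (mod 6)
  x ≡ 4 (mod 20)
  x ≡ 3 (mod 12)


Moduli 6, 20, 12 are not pairwise coprime, so CRT works modulo lcm(m_i) when all pairwise compatibility conditions hold.
Pairwise compatibility: gcd(m_i, m_j) must divide a_i - a_j for every pair.
Merge one congruence at a time:
  Start: x ≡ 3 (mod 6).
  Combine with x ≡ 4 (mod 20): gcd(6, 20) = 2, and 4 - 3 = 1 is NOT divisible by 2.
    ⇒ system is inconsistent (no integer solution).

No solution (the system is inconsistent).


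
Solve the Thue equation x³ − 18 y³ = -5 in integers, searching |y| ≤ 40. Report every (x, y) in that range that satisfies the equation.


The equation is x³ - 18y³ = -5. For fixed y, x³ = 18·y³ − 5, so a solution requires the RHS to be a perfect cube.
Strategy: iterate y from -40 to 40, compute RHS = 18·y³ − 5, and check whether it is a (positive or negative) perfect cube.
Check small values of y:
  y = 0: RHS = -5 is not a perfect cube.
  y = 1: RHS = 13 is not a perfect cube.
  y = -1: RHS = -23 is not a perfect cube.
  y = 2: RHS = 139 is not a perfect cube.
  y = -2: RHS = -149 is not a perfect cube.
  y = 3: RHS = 481 is not a perfect cube.
  y = -3: RHS = -491 is not a perfect cube.
Continuing the search up to |y| = 40 finds no solutions either.
No (x, y) in the scanned range satisfies the equation.

No integer solutions with |y| ≤ 40.


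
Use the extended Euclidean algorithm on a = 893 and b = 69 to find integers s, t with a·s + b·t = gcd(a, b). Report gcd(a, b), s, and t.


Euclidean algorithm on (893, 69) — divide until remainder is 0:
  893 = 12 · 69 + 65
  69 = 1 · 65 + 4
  65 = 16 · 4 + 1
  4 = 4 · 1 + 0
gcd(893, 69) = 1.
Track Bezout coefficients alongside the remainders: start with r₀ = 893 = a·1 + b·0 (s = 1, t = 0) and r₁ = 69 = a·0 + b·1 (s = 0, t = 1); each new remainder r_{k+1} = r_{k-1} − q_k·r_k inherits s_{k+1} = s_{k-1} − q_k·s_k, t_{k+1} = t_{k-1} − q_k·t_k, so r_k = a·s_k + b·t_k at every step:
  q = 12: r = 65, s = 1 − 12·0 = 1, t = 0 − 12·1 = -12  (check: 893·1 + 69·(-12) = 65)
  q = 1: r = 4, s = 0 − 1·1 = -1, t = 1 − 1·(-12) = 13  (check: 893·(-1) + 69·13 = 4)
  q = 16: r = 1, s = 1 − 16·(-1) = 17, t = -12 − 16·13 = -220  (check: 893·17 + 69·(-220) = 1)
The row with r = 1 (the gcd) gives the Bezout coefficients s = 17, t = -220.
Result: 893 · (17) + 69 · (-220) = 1.

gcd(893, 69) = 1; s = 17, t = -220 (check: 893·17 + 69·(-220) = 1).


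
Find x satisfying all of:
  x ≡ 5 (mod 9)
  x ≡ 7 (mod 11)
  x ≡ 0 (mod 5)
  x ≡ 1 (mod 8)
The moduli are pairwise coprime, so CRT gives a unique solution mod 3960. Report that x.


Product of moduli M = 9 · 11 · 5 · 8 = 3960.
Merge one congruence at a time:
  Start: x ≡ 5 (mod 9).
  Combine with x ≡ 7 (mod 11); new modulus lcm = 99.
    Write x = 5 + 9·t and substitute into x ≡ 7 (mod 11): 9·t ≡ 7 − 5 = 2 (mod 11).
    The inverse of 9 mod 11 is 5 (since 9·5 = 45 = 4·11 + 1), so t ≡ 5·2 = 10 ≡ 10 (mod 11).
    Then x = 5 + 9·10 = 95, valid modulo lcm(9, 11) = 99: x ≡ 95 (mod 99).
  Combine with x ≡ 0 (mod 5); new modulus lcm = 495.
    Write x = 95 + 99·t and substitute into x ≡ 0 (mod 5): 99·t ≡ 0 − 95 = -95 (mod 5).
    Reduce coefficients mod 5: 4·t ≡ 0 (mod 5).
    The inverse of 4 mod 5 is 4 (since 4·4 = 16 = 3·5 + 1), so t ≡ 4·0 = 0 ≡ 0 (mod 5).
    Then x = 95 + 99·0 = 95, valid modulo lcm(99, 5) = 495: x ≡ 95 (mod 495).
  Combine with x ≡ 1 (mod 8); new modulus lcm = 3960.
    Write x = 95 + 495·t and substitute into x ≡ 1 (mod 8): 495·t ≡ 1 − 95 = -94 (mod 8).
    Reduce coefficients mod 8: 7·t ≡ 2 (mod 8).
    The inverse of 7 mod 8 is 7 (since 7·7 = 49 = 6·8 + 1), so t ≡ 7·2 = 14 ≡ 6 (mod 8).
    Then x = 95 + 495·6 = 3065, valid modulo lcm(495, 8) = 3960: x ≡ 3065 (mod 3960).
Verify against each original: 3065 mod 9 = 5, 3065 mod 11 = 7, 3065 mod 5 = 0, 3065 mod 8 = 1.

x ≡ 3065 (mod 3960).


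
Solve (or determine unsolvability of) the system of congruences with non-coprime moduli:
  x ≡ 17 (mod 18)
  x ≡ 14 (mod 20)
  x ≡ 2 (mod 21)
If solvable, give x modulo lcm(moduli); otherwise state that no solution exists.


Moduli 18, 20, 21 are not pairwise coprime, so CRT works modulo lcm(m_i) when all pairwise compatibility conditions hold.
Pairwise compatibility: gcd(m_i, m_j) must divide a_i - a_j for every pair.
Merge one congruence at a time:
  Start: x ≡ 17 (mod 18).
  Combine with x ≡ 14 (mod 20): gcd(18, 20) = 2, and 14 - 17 = -3 is NOT divisible by 2.
    ⇒ system is inconsistent (no integer solution).

No solution (the system is inconsistent).


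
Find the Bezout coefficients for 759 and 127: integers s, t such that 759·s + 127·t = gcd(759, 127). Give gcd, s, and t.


Euclidean algorithm on (759, 127) — divide until remainder is 0:
  759 = 5 · 127 + 124
  127 = 1 · 124 + 3
  124 = 41 · 3 + 1
  3 = 3 · 1 + 0
gcd(759, 127) = 1.
Track Bezout coefficients alongside the remainders: start with r₀ = 759 = a·1 + b·0 (s = 1, t = 0) and r₁ = 127 = a·0 + b·1 (s = 0, t = 1); each new remainder r_{k+1} = r_{k-1} − q_k·r_k inherits s_{k+1} = s_{k-1} − q_k·s_k, t_{k+1} = t_{k-1} − q_k·t_k, so r_k = a·s_k + b·t_k at every step:
  q = 5: r = 124, s = 1 − 5·0 = 1, t = 0 − 5·1 = -5  (check: 759·1 + 127·(-5) = 124)
  q = 1: r = 3, s = 0 − 1·1 = -1, t = 1 − 1·(-5) = 6  (check: 759·(-1) + 127·6 = 3)
  q = 41: r = 1, s = 1 − 41·(-1) = 42, t = -5 − 41·6 = -251  (check: 759·42 + 127·(-251) = 1)
The row with r = 1 (the gcd) gives the Bezout coefficients s = 42, t = -251.
Result: 759 · (42) + 127 · (-251) = 1.

gcd(759, 127) = 1; s = 42, t = -251 (check: 759·42 + 127·(-251) = 1).


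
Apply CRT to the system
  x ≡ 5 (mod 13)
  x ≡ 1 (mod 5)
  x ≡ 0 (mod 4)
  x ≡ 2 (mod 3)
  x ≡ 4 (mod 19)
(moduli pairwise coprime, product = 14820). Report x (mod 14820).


Product of moduli M = 13 · 5 · 4 · 3 · 19 = 14820.
Merge one congruence at a time:
  Start: x ≡ 5 (mod 13).
  Combine with x ≡ 1 (mod 5); new modulus lcm = 65.
    Write x = 5 + 13·t and substitute into x ≡ 1 (mod 5): 13·t ≡ 1 − 5 = -4 (mod 5).
    Reduce coefficients mod 5: 3·t ≡ 1 (mod 5).
    The inverse of 3 mod 5 is 2 (since 3·2 = 6 = 1·5 + 1), so t ≡ 2·1 = 2 ≡ 2 (mod 5).
    Then x = 5 + 13·2 = 31, valid modulo lcm(13, 5) = 65: x ≡ 31 (mod 65).
  Combine with x ≡ 0 (mod 4); new modulus lcm = 260.
    Write x = 31 + 65·t and substitute into x ≡ 0 (mod 4): 65·t ≡ 0 − 31 = -31 (mod 4).
    Reduce coefficients mod 4: 1·t ≡ 1 (mod 4).
    So t ≡ 1 (mod 4).
    Then x = 31 + 65·1 = 96, valid modulo lcm(65, 4) = 260: x ≡ 96 (mod 260).
  Combine with x ≡ 2 (mod 3); new modulus lcm = 780.
    Write x = 96 + 260·t and substitute into x ≡ 2 (mod 3): 260·t ≡ 2 − 96 = -94 (mod 3).
    Reduce coefficients mod 3: 2·t ≡ 2 (mod 3).
    The inverse of 2 mod 3 is 2 (since 2·2 = 4 = 1·3 + 1), so t ≡ 2·2 = 4 ≡ 1 (mod 3).
    Then x = 96 + 260·1 = 356, valid modulo lcm(260, 3) = 780: x ≡ 356 (mod 780).
  Combine with x ≡ 4 (mod 19); new modulus lcm = 14820.
    Write x = 356 + 780·t and substitute into x ≡ 4 (mod 19): 780·t ≡ 4 − 356 = -352 (mod 19).
    Reduce coefficients mod 19: 1·t ≡ 9 (mod 19).
    So t ≡ 9 (mod 19).
    Then x = 356 + 780·9 = 7376, valid modulo lcm(780, 19) = 14820: x ≡ 7376 (mod 14820).
Verify against each original: 7376 mod 13 = 5, 7376 mod 5 = 1, 7376 mod 4 = 0, 7376 mod 3 = 2, 7376 mod 19 = 4.

x ≡ 7376 (mod 14820).
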